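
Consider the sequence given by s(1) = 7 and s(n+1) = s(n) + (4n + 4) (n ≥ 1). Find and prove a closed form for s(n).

Claim: s(n) = 2n^2 + 2n + 3.

Base case: s(1) = 7, and 2·1^2 + 2·1 + 3 = 7.
Assume s(r) = 2r^2 + 2r + 3.
Then s(r+1) = s(r) + (4r + 4) = (2r^2 + 2r + 3) + (4r + 4) = 2r^2 + 6r + 7,
and 2·(r+1)^2 + 2·(r+1) + 3 = 2r^2 + 6r + 7.
Hence s(n) = 2n^2 + 2n + 3 for every n ≥ 1, by induction.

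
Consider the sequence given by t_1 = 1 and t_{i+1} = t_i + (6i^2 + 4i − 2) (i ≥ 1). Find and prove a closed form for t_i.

Claim: t_i = 2i^3 − i^2 − 3i + 3.

Base case: t_1 = 1, and 2·1^3 − 1^2 − 3·1 + 3 = 1.
Assume t_j = 2j^3 − j^2 − 3j + 3.
Then t_{j+1} = t_j + (6j^2 + 4j − 2) = (2j^3 − j^2 − 3j + 3) + (6j^2 + 4j − 2) = 2j^3 + 5j^2 + j + 1,
and 2·(j+1)^3 − (j+1)^2 − 3·(j+1) + 3 = 2j^3 + 5j^2 + j + 1.
By induction, t_i = 2i^3 − i^2 − 3i + 3 for all i ≥ 1.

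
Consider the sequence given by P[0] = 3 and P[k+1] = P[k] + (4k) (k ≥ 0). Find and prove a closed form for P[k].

Claim: P[k] = 2k^2 − 2k + 3.

Base case: P[0] = 3, and 2·0^2 − 2·0 + 3 = 3.
Assume P[m] = 2m^2 − 2m + 3.
Then P[m+1] = P[m] + (4m) = (2m^2 − 2m + 3) + (4m) = 2m^2 + 2m + 3,
and 2·(m+1)^2 − 2·(m+1) + 3 = 2m^2 + 2m + 3.
Hence P[k] = 2k^2 − 2k + 3 for every k ≥ 0, by induction.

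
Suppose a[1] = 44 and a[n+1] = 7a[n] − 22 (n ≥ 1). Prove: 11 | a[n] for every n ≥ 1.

Base case: a[1] = 44 = 11·4, so 11 | a[1].
Assume 11 | a[k], so a[k] = 11t for some integer t.
Then a[k+1] = 7a[k] − 22 = 7·(11t) − 22 = 11(7t − 2), so 11 | a[k+1].
So the property holds for k+1, and by induction 11 | a[n] for all n ≥ 1.

11 | a[n]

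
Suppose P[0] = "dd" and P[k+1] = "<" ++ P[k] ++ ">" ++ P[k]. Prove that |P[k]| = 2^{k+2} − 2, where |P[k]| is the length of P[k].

Base case: |P[0]| = 2, and 2^{0+2} − 2 = 2.
Assume |P[j]| = 2^{j+2} − 2.
Then |P[j+1]| = 1 + |P[j]| + 1 + |P[j]| = 2|P[j]| + 2 = 2(2^{j+2} − 2) + 2 = 2^{j+3} − 4 + 2 = 2^{j+3} − 2.
Hence |P[k]| = 2^{k+2} − 2 for every k ≥ 0, by induction.

|P[k]| = 2^{k+2} − 2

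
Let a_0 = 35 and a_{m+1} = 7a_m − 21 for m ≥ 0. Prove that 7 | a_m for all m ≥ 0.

Base case: a_0 = 35 = 7·5, so 7 | a_0.
Assume 7 | a_k, so a_k = 7t for some integer t.
Then a_{k+1} = 7a_k − 21 = 7·(7t) − 21 = 7(7t − 3), so 7 | a_{k+1}.
By induction, 7 | a_m for all m ≥ 0.

7 | a_m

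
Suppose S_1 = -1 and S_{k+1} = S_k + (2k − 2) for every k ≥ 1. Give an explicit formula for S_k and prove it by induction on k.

Claim: S_k = k^2 − 3k + 1.

Base case: S_1 = -1, and 1^2 − 3·1 + 1 = -1.
Assume S_j = j^2 − 3j + 1.
Then S_{j+1} = S_j + (2j − 2) = (j^2 − 3j + 1) + (2j − 2) = j^2 − j − 1,
and (j+1)^2 − 3·(j+1) + 1 = j^2 − j − 1.
Hence S_k = k^2 − 3k + 1 for every k ≥ 1, by induction.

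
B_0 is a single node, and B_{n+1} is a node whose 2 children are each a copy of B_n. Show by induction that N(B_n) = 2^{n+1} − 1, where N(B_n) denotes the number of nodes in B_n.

Base case: N(B_0) = 1, and 2^{0+1} − 1 = 1.
Assume N(B_k) = 2^{k+1} − 1.
Then N(B_{k+1}) = 1 + 2N(B_k) = 1 + 2(2^{k+1} − 1) = 2^{k+2} − 2 + 1 = 2^{k+2} − 1.
Hence N(B_n) = 2^{n+1} − 1 for every n ≥ 0, by induction.

N(B_n) = 2^{n+1} − 1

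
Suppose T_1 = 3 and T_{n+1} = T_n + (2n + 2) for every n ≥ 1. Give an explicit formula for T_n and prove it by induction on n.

Claim: T_n = n^2 + n + 1.

Base case: T_1 = 3, and 1^2 + 1 + 1 = 3.
Assume T_j = j^2 + j + 1.
Then T_{j+1} = T_j + (2j + 2) = (j^2 + j + 1) + (2j + 2) = j^2 + 3j + 3,
and (j+1)^2 + (j+1) + 1 = j^2 + 3j + 3.
By induction, T_n = n^2 + n + 1 for all n ≥ 1.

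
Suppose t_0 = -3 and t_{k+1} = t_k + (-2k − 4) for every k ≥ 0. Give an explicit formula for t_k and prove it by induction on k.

Claim: t_k = -k^2 − 3k − 3.

Base case: t_0 = -3, and -0^2 − 3·0 − 3 = -3.
Assume t_m = -m^2 − 3m − 3.
Then t_{m+1} = t_m + (-2m − 4) = (-m^2 − 3m − 3) + (-2m − 4) = -m^2 − 5m − 7,
and -(m+1)^2 − 3·(m+1) − 3 = -m^2 − 5m − 7.
This completes the inductive step, so t_k = -k^2 − 3k − 3 for all k ≥ 0.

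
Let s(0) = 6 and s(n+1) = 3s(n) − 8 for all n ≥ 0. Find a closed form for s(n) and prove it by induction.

Claim: s(n) = 2·3^n + 4.

Base case: s(0) = 6, and 2·3^0 + 4 = 2 + 4 = 6.
Assume s(k) = 2·3^k + 4 for some k ≥ 0.
Then s(k+1) = 3s(k) − 8 = 3·(2·3^k + 4) − 8 = 6·3^k + 12 − 8 = 2·3^{k+1} + 4.
Hence s(n) = 2·3^n + 4 for every n ≥ 0, by induction.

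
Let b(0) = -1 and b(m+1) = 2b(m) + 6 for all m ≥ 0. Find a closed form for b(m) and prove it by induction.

Claim: b(m) = 5·2^m − 6.

Base case: b(0) = -1, and 5·2^0 − 6 = 5 − 6 = -1.
Assume b(r) = 5·2^r − 6 for some r ≥ 0.
Then b(r+1) = 2b(r) + 6 = 2·(5·2^r − 6) + 6 = 10·2^r − 12 + 6 = 5·2^{r+1} − 6.
Hence b(m) = 5·2^m − 6 for every m ≥ 0, by induction.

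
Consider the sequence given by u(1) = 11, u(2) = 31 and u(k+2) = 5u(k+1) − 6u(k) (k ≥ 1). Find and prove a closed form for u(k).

Claim: u(k) = 3·3^k + 2^k.

Base cases: u(1) = 11 and 3·3^1 + 2^1 = 11; u(2) = 31 and 3·3^2 + 2^2 = 31.
Assume u(j) = 3·3^j + 2^j for all 1 ≤ j ≤ m, where m ≥ 2.
Then u(m+1) = 5u(m) − 6u(m−1) = 5·(3·3^m + 2^m) − 6·(3·3^{m−1} + 2^{m−1}) = 3·(5·3 − 6)3^{m−1} + (5·2 − 6)2^{m−1} = 27·3^{m−1} + 4·2^{m−1} = 3·3^{m+1} + 2^{m+1}.
Hence u(k) = 3·3^k + 2^k for every k ≥ 1, by strong induction.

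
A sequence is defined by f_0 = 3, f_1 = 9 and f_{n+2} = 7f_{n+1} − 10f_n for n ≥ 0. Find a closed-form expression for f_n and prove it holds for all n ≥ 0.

Claim: f_n = 2·2^n + 5^n.

Base cases: f_0 = 3 and 2·2^0 + 5^0 = 3; f_1 = 9 and 2·2^1 + 5^1 = 9.
Assume f_j = 2·2^j + 5^j for all 0 ≤ j ≤ m, where m ≥ 1.
Then f_{m+1} = 7f_m − 10f_{m−1} = 7·(2·2^m + 5^m) − 10·(2·2^{m−1} + 5^{m−1}) = 2·(7·2 − 10)2^{m−1} + (7·5 − 10)5^{m−1} = 8·2^{m−1} + 25·5^{m−1} = 2·2^{m+1} + 5^{m+1}.
By strong induction, f_n = 2·2^n + 5^n for all n ≥ 0.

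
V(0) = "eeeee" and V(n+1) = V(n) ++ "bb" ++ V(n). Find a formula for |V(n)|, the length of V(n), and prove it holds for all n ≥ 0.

Claim: |V(n)| = 7·2^n − 2.

Base case: |V(0)| = 5, and 7·2^0 − 2 = 5.
Assume |V(r)| = 7·2^r − 2.
Then |V(r+1)| = |V(r)| + 2 + |V(r)| = 2|V(r)| + 2 = 2(7·2^r − 2) + 2 = 7·2^{r+1} − 4 + 2 = 7·2^{r+1} − 2.
So the formula holds for r+1, and by induction |V(n)| = 7·2^n − 2 for all n ≥ 0.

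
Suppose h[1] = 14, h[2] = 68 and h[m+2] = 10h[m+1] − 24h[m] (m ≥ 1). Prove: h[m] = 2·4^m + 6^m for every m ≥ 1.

Base cases: h[1] = 14 and 2·4^1 + 6^1 = 14; h[2] = 68 and 2·4^2 + 6^2 = 68.
Assume h[j] = 2·4^j + 6^j for all 1 ≤ j ≤ k, where k ≥ 2.
Then h[k+1] = 10h[k] − 24h[k−1] = 10·(2·4^k + 6^k) − 24·(2·4^{k−1} + 6^{k−1}) = 2·(10·4 − 24)4^{k−1} + (10·6 − 24)6^{k−1} = 32·4^{k−1} + 36·6^{k−1} = 2·4^{k+1} + 6^{k+1}.
By strong induction, h[m] = 2·4^m + 6^m for all m ≥ 1.

h[m] = 2·4^m + 6^m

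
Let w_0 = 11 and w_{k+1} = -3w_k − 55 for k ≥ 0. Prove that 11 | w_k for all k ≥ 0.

Base case: w_0 = 11 = 11·1, so 11 | w_0.
Assume 11 | w_m, so w_m = 11t for some integer t.
Then w_{m+1} = -3w_m − 55 = -3·(11t) − 55 = 11(-3t − 5), so 11 | w_{m+1}.
This completes the inductive step, so 11 | w_k for all k ≥ 0.

11 | w_k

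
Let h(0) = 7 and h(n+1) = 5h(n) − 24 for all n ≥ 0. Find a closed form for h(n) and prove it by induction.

Claim: h(n) = 5^n + 6.

Base case: h(0) = 7, and 5^0 + 6 = 1 + 6 = 7.
Assume h(r) = 5^r + 6 for some r ≥ 0.
Then h(r+1) = 5h(r) − 24 = 5·(5^r + 6) − 24 = 5^{r+1} + 30 − 24 = 5^{r+1} + 6.
Hence h(n) = 5^n + 6 for every n ≥ 0, by induction.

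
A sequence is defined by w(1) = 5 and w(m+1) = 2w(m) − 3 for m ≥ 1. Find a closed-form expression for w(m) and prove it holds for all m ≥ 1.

Claim: w(m) = 2^m + 3.

Base case: w(1) = 5, and 2^1 + 3 = 2 + 3 = 5.
Assume w(k) = 2^k + 3 for some k ≥ 1.
Then w(k+1) = 2w(k) − 3 = 2·(2^k + 3) − 3 = 2^{k+1} + 6 − 3 = 2^{k+1} + 3.
By induction, w(m) = 2^m + 3 for all m ≥ 1.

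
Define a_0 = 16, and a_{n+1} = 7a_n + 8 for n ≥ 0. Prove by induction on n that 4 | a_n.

Base case: a_0 = 16 = 4·4, so 4 | a_0.
Assume 4 | a_r, so a_r = 4t for some integer t.
Then a_{r+1} = 7a_r + 8 = 7·(4t) + 8 = 4(7t + 2), so 4 | a_{r+1}.
Hence 4 | a_n for every n ≥ 0, by induction.

4 | a_n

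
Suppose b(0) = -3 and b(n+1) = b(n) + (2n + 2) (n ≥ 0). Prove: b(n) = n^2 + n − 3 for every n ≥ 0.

Base case: b(0) = -3, and 0^2 + 0 − 3 = -3.
Assume b(k) = k^2 + k − 3.
Then b(k+1) = b(k) + (2k + 2) = (k^2 + k − 3) + (2k + 2) = k^2 + 3k − 1,
and (k+1)^2 + (k+1) − 3 = k^2 + 3k − 1.
By induction, b(n) = n^2 + n − 3 for all n ≥ 0.

b(n) = n^2 + n − 3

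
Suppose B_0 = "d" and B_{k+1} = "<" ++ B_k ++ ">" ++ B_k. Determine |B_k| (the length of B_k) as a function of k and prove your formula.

Claim: |B_k| = 3·2^k − 2.

Base case: |B_0| = 1, and 3·2^0 − 2 = 1.
Assume |B_j| = 3·2^j − 2.
Then |B_{j+1}| = 1 + |B_j| + 1 + |B_j| = 2|B_j| + 2 = 2(3·2^j − 2) + 2 = 3·2^{j+1} − 4 + 2 = 3·2^{j+1} − 2.
Hence |B_k| = 3·2^k − 2 for every k ≥ 0, by induction.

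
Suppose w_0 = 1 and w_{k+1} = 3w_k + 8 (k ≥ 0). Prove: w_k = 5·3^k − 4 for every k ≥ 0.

Base case: w_0 = 1, and 5·3^0 − 4 = 5 − 4 = 1.
Assume w_m = 5·3^m − 4 for some m ≥ 0.
Then w_{m+1} = 3w_m + 8 = 3·(5·3^m − 4) + 8 = 15·3^m − 12 + 8 = 5·3^{m+1} − 4.
So the formula holds for m+1, and by induction w_k = 5·3^k − 4 for all k ≥ 0.

w_k = 5·3^k − 4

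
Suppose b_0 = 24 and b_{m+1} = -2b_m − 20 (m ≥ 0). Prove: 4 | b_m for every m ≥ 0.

Base case: b_0 = 24 = 4·6, so 4 | b_0.
Assume 4 | b_k, so b_k = 4t for some integer t.
Then b_{k+1} = -2b_k − 20 = -2·(4t) − 20 = 4(-2t − 5), so 4 | b_{k+1}.
So the property holds for k+1, and by induction 4 | b_m for all m ≥ 0.

4 | b_m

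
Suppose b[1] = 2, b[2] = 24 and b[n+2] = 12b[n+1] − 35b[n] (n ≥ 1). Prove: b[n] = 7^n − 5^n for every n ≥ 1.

Base cases: b[1] = 2 and 7^1 − 5^1 = 2; b[2] = 24 and 7^2 − 5^2 = 24.
Assume b[j] = 7^j − 5^j for all 1 ≤ j ≤ m, where m ≥ 2.
Then b[m+1] = 12b[m] − 35b[m−1] = 12·(7^m − 5^m) − 35·(7^{m−1} − 5^{m−1}) = (12·7 − 35)7^{m−1} − (12·5 − 35)5^{m−1} = 49·7^{m−1} − 25·5^{m−1} = 7^{m+1} − 5^{m+1}.
Hence b[n] = 7^n − 5^n for every n ≥ 1, by strong induction.

b[n] = 7^n − 5^n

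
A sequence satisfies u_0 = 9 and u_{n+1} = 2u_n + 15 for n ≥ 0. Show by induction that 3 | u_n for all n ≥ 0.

Base case: u_0 = 9 = 3·3, so 3 | u_0.
Assume 3 | u_k, so u_k = 3t for some integer t.
Then u_{k+1} = 2u_k + 15 = 2·(3t) + 15 = 3(2t + 5), so 3 | u_{k+1}.
Hence 3 | u_n for every n ≥ 0, by induction.

3 | u_n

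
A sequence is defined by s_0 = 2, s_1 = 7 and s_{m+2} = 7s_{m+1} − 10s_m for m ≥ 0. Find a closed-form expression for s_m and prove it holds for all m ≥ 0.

Claim: s_m = 2^m + 5^m.

Base cases: s_0 = 2 and 2^0 + 5^0 = 2; s_1 = 7 and 2^1 + 5^1 = 7.
Assume s_j = 2^j + 5^j for all 0 ≤ j ≤ k, where k ≥ 1.
Then s_{k+1} = 7s_k − 10s_{k−1} = 7·(2^k + 5^k) − 10·(2^{k−1} + 5^{k−1}) = (7·2 − 10)2^{k−1} + (7·5 − 10)5^{k−1} = 4·2^{k−1} + 25·5^{k−1} = 2^{k+1} + 5^{k+1}.
This completes the inductive step, so s_m = 2^m + 5^m for all m ≥ 0.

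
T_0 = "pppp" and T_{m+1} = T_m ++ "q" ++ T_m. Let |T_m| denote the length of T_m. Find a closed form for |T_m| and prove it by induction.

Claim: |T_m| = 5·2^m − 1.

Base case: |T_0| = 4, and 5·2^0 − 1 = 4.
Assume |T_j| = 5·2^j − 1.
Then |T_{j+1}| = |T_j| + 1 + |T_j| = 2|T_j| + 1 = 2(5·2^j − 1) + 1 = 5·2^{j+1} − 2 + 1 = 5·2^{j+1} − 1.
By induction, |T_m| = 5·2^m − 1 for all m ≥ 0.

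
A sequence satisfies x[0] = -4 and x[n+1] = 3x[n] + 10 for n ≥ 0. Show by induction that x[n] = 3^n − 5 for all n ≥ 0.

Base case: x[0] = -4, and 3^0 − 5 = 1 − 5 = -4.
Assume x[r] = 3^r − 5 for some r ≥ 0.
Then x[r+1] = 3x[r] + 10 = 3·(3^r − 5) + 10 = 3^{r+1} − 15 + 10 = 3^{r+1} − 5.
By induction, x[n] = 3^n − 5 for all n ≥ 0.

x[n] = 3^n − 5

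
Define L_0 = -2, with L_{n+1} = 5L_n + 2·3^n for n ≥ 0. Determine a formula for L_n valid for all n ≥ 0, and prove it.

Claim: L_n = -5^n − 3^n.

Base case: L_0 = -2, and -5^0 − 3^0 = -1 − 1 = -2.
Assume L_k = -5^k − 3^k for some k ≥ 0.
Then L_{k+1} = 5L_k + 2·3^k = 5·(-5^k − 3^k) + 2·3^k = -5^{k+1} − 5·3^k + 2·3^k = -5^{k+1} − 3·3^k = -5^{k+1} − 3^{k+1}.
By induction, L_n = -5^n − 3^n for all n ≥ 0.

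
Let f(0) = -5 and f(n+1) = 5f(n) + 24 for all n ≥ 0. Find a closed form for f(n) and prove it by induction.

Claim: f(n) = 5^n − 6.

Base case: f(0) = -5, and 5^0 − 6 = 1 − 6 = -5.
Assume f(j) = 5^j − 6 for some j ≥ 0.
Then f(j+1) = 5f(j) + 24 = 5·(5^j − 6) + 24 = 5^{j+1} − 30 + 24 = 5^{j+1} − 6.
This completes the inductive step, so f(n) = 5^n − 6 for all n ≥ 0.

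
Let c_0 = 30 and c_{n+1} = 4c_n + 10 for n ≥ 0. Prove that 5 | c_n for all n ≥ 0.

Base case: c_0 = 30 = 5·6, so 5 | c_0.
Assume 5 | c_k, so c_k = 5t for some integer t.
Then c_{k+1} = 4c_k + 10 = 4·(5t) + 10 = 5(4t + 2), so 5 | c_{k+1}.
So the property holds for k+1, and by induction 5 | c_n for all n ≥ 0.

5 | c_n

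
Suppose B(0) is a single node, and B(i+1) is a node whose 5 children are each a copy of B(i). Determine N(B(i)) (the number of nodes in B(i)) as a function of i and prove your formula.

Claim: N(B(i)) = (5^{i+1} − 1)/4.

Base case: N(B(0)) = 1, and (5^{0+1} − 1)/4 = 1.
Assume N(B(k)) = (5^{k+1} − 1)/4.
Then N(B(k+1)) = 1 + 5N(B(k)) = 1 + 5·(5^{k+1} − 1)/4 = 1 + (5^{k+2} − 5)/4 = (4 + 5^{k+2} − 5)/4 = (5^{k+2} − 1)/4.
Hence N(B(i)) = (5^{i+1} − 1)/4 for every i ≥ 0, by induction.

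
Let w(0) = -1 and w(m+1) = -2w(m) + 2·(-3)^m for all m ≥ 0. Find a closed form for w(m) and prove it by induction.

Claim: w(m) = (-2)^m − 2·(-3)^m.

Base case: w(0) = -1, and (-2)^0 − 2·(-3)^0 = 1 − 2 = -1.
Assume w(r) = (-2)^r − 2·(-3)^r for some r ≥ 0.
Then w(r+1) = -2w(r) + 2·(-3)^r = -2·((-2)^r − 2·(-3)^r) + 2·(-3)^r = (-2)^{r+1} + 4·(-3)^r + 2·(-3)^r = (-2)^{r+1} + 6·(-3)^r = (-2)^{r+1} − 2·(-3)^{r+1}.
This completes the inductive step, so w(m) = (-2)^m − 2·(-3)^m for all m ≥ 0.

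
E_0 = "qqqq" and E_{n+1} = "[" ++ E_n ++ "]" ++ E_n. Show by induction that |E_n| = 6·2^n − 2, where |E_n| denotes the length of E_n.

Base case: |E_0| = 4, and 6·2^0 − 2 = 4.
Assume |E_j| = 6·2^j − 2.
Then |E_{j+1}| = 1 + |E_j| + 1 + |E_j| = 2|E_j| + 2 = 2(6·2^j − 2) + 2 = 6·2^{j+1} − 4 + 2 = 6·2^{j+1} − 2.
So the formula holds for j+1, and by induction |E_n| = 6·2^n − 2 for all n ≥ 0.

|E_n| = 6·2^n − 2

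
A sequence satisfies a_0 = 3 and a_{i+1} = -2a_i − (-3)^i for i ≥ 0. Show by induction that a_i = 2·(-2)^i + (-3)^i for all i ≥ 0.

Base case: a_0 = 3, and 2·(-2)^0 + (-3)^0 = 2 + 1 = 3.
Assume a_j = 2·(-2)^j + (-3)^j for some j ≥ 0.
Then a_{j+1} = -2a_j − (-3)^j = -2·(2·(-2)^j + (-3)^j) − (-3)^j = 2·(-2)^{j+1} − 2·(-3)^j − (-3)^j = 2·(-2)^{j+1} − 3·(-3)^j = 2·(-2)^{j+1} + (-3)^{j+1}.
So the formula holds for j+1, and by induction a_i = 2·(-2)^i + (-3)^i for all i ≥ 0.

a_i = 2·(-2)^i + (-3)^i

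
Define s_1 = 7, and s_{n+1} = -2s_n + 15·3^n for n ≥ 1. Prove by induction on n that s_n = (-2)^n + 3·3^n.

Base case: s_1 = 7, and (-2)^1 + 3·3^1 = -2 + 9 = 7.
Assume s_r = (-2)^r + 3·3^r for some r ≥ 1.
Then s_{r+1} = -2s_r + 15·3^r = -2·((-2)^r + 3·3^r) + 15·3^r = (-2)^{r+1} − 6·3^r + 15·3^r = (-2)^{r+1} + 9·3^r = (-2)^{r+1} + 3·3^{r+1}.
Hence s_n = (-2)^n + 3·3^n for every n ≥ 1, by induction.

s_n = (-2)^n + 3·3^n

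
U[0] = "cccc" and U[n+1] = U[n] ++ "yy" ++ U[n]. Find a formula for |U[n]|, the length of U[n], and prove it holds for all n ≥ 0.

Claim: |U[n]| = 6·2^n − 2.

Base case: |U[0]| = 4, and 6·2^0 − 2 = 4.
Assume |U[j]| = 6·2^j − 2.
Then |U[j+1]| = |U[j]| + 2 + |U[j]| = 2|U[j]| + 2 = 2(6·2^j − 2) + 2 = 6·2^{j+1} − 4 + 2 = 6·2^{j+1} − 2.
This completes the inductive step, so |U[n]| = 6·2^n − 2 for all n ≥ 0.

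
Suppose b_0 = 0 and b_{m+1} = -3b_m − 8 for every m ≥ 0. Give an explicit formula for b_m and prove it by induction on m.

Claim: b_m = 2·(-3)^m − 2.

Base case: b_0 = 0, and 2·(-3)^0 − 2 = 2 − 2 = 0.
Assume b_r = 2·(-3)^r − 2 for some r ≥ 0.
Then b_{r+1} = -3b_r − 8 = -3·(2·(-3)^r − 2) − 8 = -6·(-3)^r + 6 − 8 = 2·(-3)^{r+1} − 2.
So the formula holds for r+1, and by induction b_m = 2·(-3)^m − 2 for all m ≥ 0.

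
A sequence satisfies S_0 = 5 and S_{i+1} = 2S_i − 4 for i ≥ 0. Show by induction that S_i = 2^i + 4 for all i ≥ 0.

Base case: S_0 = 5, and 2^0 + 4 = 1 + 4 = 5.
Assume S_k = 2^k + 4 for some k ≥ 0.
Then S_{k+1} = 2S_k − 4 = 2·(2^k + 4) − 4 = 2^{k+1} + 8 − 4 = 2^{k+1} + 4.
So the formula holds for k+1, and by induction S_i = 2^i + 4 for all i ≥ 0.

S_i = 2^i + 4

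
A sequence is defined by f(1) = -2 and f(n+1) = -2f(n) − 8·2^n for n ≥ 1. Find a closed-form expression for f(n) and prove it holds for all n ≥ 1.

Claim: f(n) = -(-2)^n − 2·2^n.

Base case: f(1) = -2, and -(-2)^1 − 2·2^1 = 2 − 4 = -2.
Assume f(r) = -(-2)^r − 2·2^r for some r ≥ 1.
Then f(r+1) = -2f(r) − 8·2^r = -2·(-(-2)^r − 2·2^r) − 8·2^r = -(-2)^{r+1} + 4·2^r − 8·2^r = -(-2)^{r+1} − 4·2^r = -(-2)^{r+1} − 2·2^{r+1}.
This completes the inductive step, so f(n) = -(-2)^n − 2·2^n for all n ≥ 1.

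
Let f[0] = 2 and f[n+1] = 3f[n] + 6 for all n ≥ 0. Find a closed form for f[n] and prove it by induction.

Claim: f[n] = 5·3^n − 3.

Base case: f[0] = 2, and 5·3^0 − 3 = 5 − 3 = 2.
Assume f[j] = 5·3^j − 3 for some j ≥ 0.
Then f[j+1] = 3f[j] + 6 = 3·(5·3^j − 3) + 6 = 15·3^j − 9 + 6 = 5·3^{j+1} − 3.
So the formula holds for j+1, and by induction f[n] = 5·3^n − 3 for all n ≥ 0.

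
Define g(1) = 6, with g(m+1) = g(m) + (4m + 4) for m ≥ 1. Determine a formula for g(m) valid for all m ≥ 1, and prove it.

Claim: g(m) = 2m^2 + 2m + 2.

Base case: g(1) = 6, and 2·1^2 + 2·1 + 2 = 6.
Assume g(j) = 2j^2 + 2j + 2.
Then g(j+1) = g(j) + (4j + 4) = (2j^2 + 2j + 2) + (4j + 4) = 2j^2 + 6j + 6,
and 2·(j+1)^2 + 2·(j+1) + 2 = 2j^2 + 6j + 6.
Hence g(m) = 2m^2 + 2m + 2 for every m ≥ 1, by induction.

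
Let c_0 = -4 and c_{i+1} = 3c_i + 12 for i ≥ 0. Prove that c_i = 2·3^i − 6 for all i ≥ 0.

Base case: c_0 = -4, and 2·3^0 − 6 = 2 − 6 = -4.
Assume c_r = 2·3^r − 6 for some r ≥ 0.
Then c_{r+1} = 3c_r + 12 = 3·(2·3^r − 6) + 12 = 6·3^r − 18 + 12 = 2·3^{r+1} − 6.
By induction, c_i = 2·3^i − 6 for all i ≥ 0.

c_i = 2·3^i − 6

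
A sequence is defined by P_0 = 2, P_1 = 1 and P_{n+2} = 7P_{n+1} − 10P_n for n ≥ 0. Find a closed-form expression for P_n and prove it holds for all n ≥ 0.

Claim: P_n = 3·2^n − 5^n.

Base cases: P_0 = 2 and 3·2^0 − 5^0 = 2; P_1 = 1 and 3·2^1 − 5^1 = 1.
Assume P_j = 3·2^j − 5^j for all 0 ≤ j ≤ k, where k ≥ 1.
Then P_{k+1} = 7P_k − 10P_{k−1} = 7·(3·2^k − 5^k) − 10·(3·2^{k−1} − 5^{k−1}) = 3·(7·2 − 10)2^{k−1} − (7·5 − 10)5^{k−1} = 12·2^{k−1} − 25·5^{k−1} = 3·2^{k+1} − 5^{k+1}.
By strong induction, P_n = 3·2^n − 5^n for all n ≥ 0.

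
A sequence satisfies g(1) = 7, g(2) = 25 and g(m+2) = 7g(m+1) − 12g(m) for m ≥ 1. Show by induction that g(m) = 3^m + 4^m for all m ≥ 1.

Base cases: g(1) = 7 and 3^1 + 4^1 = 7; g(2) = 25 and 3^2 + 4^2 = 25.
Assume g(j) = 3^j + 4^j for all 1 ≤ j ≤ r, where r ≥ 2.
Then g(r+1) = 7g(r) − 12g(r−1) = 7·(3^r + 4^r) − 12·(3^{r−1} + 4^{r−1}) = (7·3 − 12)3^{r−1} + (7·4 − 12)4^{r−1} = 9·3^{r−1} + 16·4^{r−1} = 3^{r+1} + 4^{r+1}.
This completes the inductive step, so g(m) = 3^m + 4^m for all m ≥ 1.

g(m) = 3^m + 4^m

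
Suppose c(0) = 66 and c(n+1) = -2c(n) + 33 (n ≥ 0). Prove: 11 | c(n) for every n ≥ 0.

Base case: c(0) = 66 = 11·6, so 11 | c(0).
Assume 11 | c(m), so c(m) = 11t for some integer t.
Then c(m+1) = -2c(m) + 33 = -2·(11t) + 33 = 11(-2t + 3), so 11 | c(m+1).
This completes the inductive step, so 11 | c(n) for all n ≥ 0.

11 | c(n)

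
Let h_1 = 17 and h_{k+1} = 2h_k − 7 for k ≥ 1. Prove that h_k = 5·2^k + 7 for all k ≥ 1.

Base case: h_1 = 17, and 5·2^1 + 7 = 10 + 7 = 17.
Assume h_m = 5·2^m + 7 for some m ≥ 1.
Then h_{m+1} = 2h_m − 7 = 2·(5·2^m + 7) − 7 = 10·2^m + 14 − 7 = 5·2^{m+1} + 7.
By induction, h_k = 5·2^k + 7 for all k ≥ 1.

h_k = 5·2^k + 7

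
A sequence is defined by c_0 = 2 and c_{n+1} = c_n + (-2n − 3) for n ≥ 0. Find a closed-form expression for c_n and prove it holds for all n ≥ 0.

Claim: c_n = -n^2 − 2n + 2.

Base case: c_0 = 2, and -0^2 − 2·0 + 2 = 2.
Assume c_r = -r^2 − 2r + 2.
Then c_{r+1} = c_r + (-2r − 3) = (-r^2 − 2r + 2) + (-2r − 3) = -r^2 − 4r − 1,
and -(r+1)^2 − 2·(r+1) + 2 = -r^2 − 4r − 1.
By induction, c_n = -n^2 − 2n + 2 for all n ≥ 0.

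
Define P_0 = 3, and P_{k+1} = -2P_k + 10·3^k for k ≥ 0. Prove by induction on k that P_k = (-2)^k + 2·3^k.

Base case: P_0 = 3, and (-2)^0 + 2·3^0 = 1 + 2 = 3.
Assume P_m = (-2)^m + 2·3^m for some m ≥ 0.
Then P_{m+1} = -2P_m + 10·3^m = -2·((-2)^m + 2·3^m) + 10·3^m = (-2)^{m+1} − 4·3^m + 10·3^m = (-2)^{m+1} + 6·3^m = (-2)^{m+1} + 2·3^{m+1}.
This completes the inductive step, so P_k = (-2)^k + 2·3^k for all k ≥ 0.

P_k = (-2)^k + 2·3^k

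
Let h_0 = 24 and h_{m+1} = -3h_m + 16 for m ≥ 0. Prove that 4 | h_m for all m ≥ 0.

Base case: h_0 = 24 = 4·6, so 4 | h_0.
Assume 4 | h_k, so h_k = 4t for some integer t.
Then h_{k+1} = -3h_k + 16 = -3·(4t) + 16 = 4(-3t + 4), so 4 | h_{k+1}.
So the property holds for k+1, and by induction 4 | h_m for all m ≥ 0.

4 | h_m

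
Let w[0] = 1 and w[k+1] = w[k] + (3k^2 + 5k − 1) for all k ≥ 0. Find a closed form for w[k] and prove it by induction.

Claim: w[k] = k^3 + k^2 − 3k + 1.

Base case: w[0] = 1, and 0^3 + 0^2 − 3·0 + 1 = 1.
Assume w[r] = r^3 + r^2 − 3r + 1.
Then w[r+1] = w[r] + (3r^2 + 5r − 1) = (r^3 + r^2 − 3r + 1) + (3r^2 + 5r − 1) = r^3 + 4r^2 + 2r,
and (r+1)^3 + (r+1)^2 − 3·(r+1) + 1 = r^3 + 4r^2 + 2r.
Hence w[k] = k^3 + k^2 − 3k + 1 for every k ≥ 0, by induction.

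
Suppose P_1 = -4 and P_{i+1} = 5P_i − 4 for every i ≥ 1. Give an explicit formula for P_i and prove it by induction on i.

Claim: P_i = -5^i + 1.

Base case: P_1 = -4, and -5^1 + 1 = -5 + 1 = -4.
Assume P_k = -5^k + 1 for some k ≥ 1.
Then P_{k+1} = 5P_k − 4 = 5·(-5^k + 1) − 4 = -5^{k+1} + 5 − 4 = -5^{k+1} + 1.
So the formula holds for k+1, and by induction P_i = -5^i + 1 for all i ≥ 1.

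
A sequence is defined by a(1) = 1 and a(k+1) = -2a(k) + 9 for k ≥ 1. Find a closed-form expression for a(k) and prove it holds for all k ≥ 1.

Claim: a(k) = (-2)^k + 3.

Base case: a(1) = 1, and (-2)^1 + 3 = -2 + 3 = 1.
Assume a(m) = (-2)^m + 3 for some m ≥ 1.
Then a(m+1) = -2a(m) + 9 = -2·((-2)^m + 3) + 9 = -2·(-2)^m − 6 + 9 = (-2)^{m+1} + 3.
So the formula holds for m+1, and by induction a(k) = (-2)^k + 3 for all k ≥ 1.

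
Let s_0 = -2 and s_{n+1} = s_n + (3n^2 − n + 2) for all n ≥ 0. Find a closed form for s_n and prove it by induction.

Claim: s_n = n^3 − 2n^2 + 3n − 2.

Base case: s_0 = -2, and 0^3 − 2·0^2 + 3·0 − 2 = -2.
Assume s_r = r^3 − 2r^2 + 3r − 2.
Then s_{r+1} = s_r + (3r^2 − r + 2) = (r^3 − 2r^2 + 3r − 2) + (3r^2 − r + 2) = r^3 + r^2 + 2r,
and (r+1)^3 − 2·(r+1)^2 + 3·(r+1) − 2 = r^3 + r^2 + 2r.
By induction, s_n = n^3 − 2n^2 + 3n − 2 for all n ≥ 0.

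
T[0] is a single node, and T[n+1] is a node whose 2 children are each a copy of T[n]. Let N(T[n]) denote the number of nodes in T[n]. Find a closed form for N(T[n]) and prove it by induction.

Claim: N(T[n]) = 2^{n+1} − 1.

Base case: N(T[0]) = 1, and 2^{0+1} − 1 = 1.
Assume N(T[k]) = 2^{k+1} − 1.
Then N(T[k+1]) = 1 + 2N(T[k]) = 1 + 2(2^{k+1} − 1) = 2^{k+2} − 2 + 1 = 2^{k+2} − 1.
By induction, N(T[n]) = 2^{n+1} − 1 for all n ≥ 0.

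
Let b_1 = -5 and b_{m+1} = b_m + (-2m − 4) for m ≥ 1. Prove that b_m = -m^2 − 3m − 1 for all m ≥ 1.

Base case: b_1 = -5, and -1^2 − 3·1 − 1 = -5.
Assume b_j = -j^2 − 3j − 1.
Then b_{j+1} = b_j + (-2j − 4) = (-j^2 − 3j − 1) + (-2j − 4) = -j^2 − 5j − 5,
and -(j+1)^2 − 3·(j+1) − 1 = -j^2 − 5j − 5.
By induction, b_m = -m^2 − 3m − 1 for all m ≥ 1.

b_m = -m^2 − 3m − 1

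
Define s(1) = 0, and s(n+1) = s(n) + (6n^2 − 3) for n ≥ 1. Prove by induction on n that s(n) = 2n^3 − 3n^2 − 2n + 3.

Base case: s(1) = 0, and 2·1^3 − 3·1^2 − 2·1 + 3 = 0.
Assume s(m) = 2m^3 − 3m^2 − 2m + 3.
Then s(m+1) = s(m) + (6m^2 − 3) = (2m^3 − 3m^2 − 2m + 3) + (6m^2 − 3) = 2m^3 + 3m^2 − 2m,
and 2·(m+1)^3 − 3·(m+1)^2 − 2·(m+1) + 3 = 2m^3 + 3m^2 − 2m.
Hence s(n) = 2n^3 − 3n^2 − 2n + 3 for every n ≥ 1, by induction.

s(n) = 2n^3 − 3n^2 − 2n + 3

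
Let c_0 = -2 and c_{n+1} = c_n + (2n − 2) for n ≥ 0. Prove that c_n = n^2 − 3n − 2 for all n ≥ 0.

Base case: c_0 = -2, and 0^2 − 3·0 − 2 = -2.
Assume c_k = k^2 − 3k − 2.
Then c_{k+1} = c_k + (2k − 2) = (k^2 − 3k − 2) + (2k − 2) = k^2 − k − 4,
and (k+1)^2 − 3·(k+1) − 2 = k^2 − k − 4.
By induction, c_n = n^2 − 3n − 2 for all n ≥ 0.

c_n = n^2 − 3n − 2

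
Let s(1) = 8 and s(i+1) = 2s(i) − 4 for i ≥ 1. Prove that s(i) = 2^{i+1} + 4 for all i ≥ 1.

Base case: s(1) = 8, and 2^{1+1} + 4 = 4 + 4 = 8.
Assume s(j) = 2^{j+1} + 4 for some j ≥ 1.
Then s(j+1) = 2s(j) − 4 = 2·(2^{j+1} + 4) − 4 = 2^{j+2} + 8 − 4 = 2^{j+2} + 4.
By induction, s(i) = 2^{i+1} + 4 for all i ≥ 1.

s(i) = 2^{i+1} + 4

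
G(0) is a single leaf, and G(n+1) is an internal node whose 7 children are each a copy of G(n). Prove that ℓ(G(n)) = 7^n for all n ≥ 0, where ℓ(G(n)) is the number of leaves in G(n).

Base case: ℓ(G(0)) = 1, and 7^0 = 1.
Assume ℓ(G(j)) = 7^j.
Then ℓ(G(j+1)) = 7·ℓ(G(j)) = 7·7^j = 7^{j+1}.
By induction, ℓ(G(n)) = 7^n for all n ≥ 0.

ℓ(G(n)) = 7^n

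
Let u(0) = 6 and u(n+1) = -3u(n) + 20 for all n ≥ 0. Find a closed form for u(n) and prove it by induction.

Claim: u(n) = (-3)^n + 5.

Base case: u(0) = 6, and (-3)^0 + 5 = 1 + 5 = 6.
Assume u(m) = (-3)^m + 5 for some m ≥ 0.
Then u(m+1) = -3u(m) + 20 = -3·((-3)^m + 5) + 20 = -3·(-3)^m − 15 + 20 = (-3)^{m+1} + 5.
This completes the inductive step, so u(n) = (-3)^n + 5 for all n ≥ 0.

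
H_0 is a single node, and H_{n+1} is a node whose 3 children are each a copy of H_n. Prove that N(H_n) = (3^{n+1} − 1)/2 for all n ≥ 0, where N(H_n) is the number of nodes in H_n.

Base case: N(H_0) = 1, and (3^{0+1} − 1)/2 = 1.
Assume N(H_m) = (3^{m+1} − 1)/2.
Then N(H_{m+1}) = 1 + 3N(H_m) = 1 + 3·(3^{m+1} − 1)/2 = 1 + (3^{m+2} − 3)/2 = (2 + 3^{m+2} − 3)/2 = (3^{m+2} − 1)/2.
By induction, N(H_n) = (3^{n+1} − 1)/2 for all n ≥ 0.

N(H_n) = (3^{n+1} − 1)/2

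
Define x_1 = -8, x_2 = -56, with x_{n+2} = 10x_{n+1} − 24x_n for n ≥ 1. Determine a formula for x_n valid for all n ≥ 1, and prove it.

Claim: x_n = 4^n − 2·6^n.

Base cases: x_1 = -8 and 4^1 − 2·6^1 = -8; x_2 = -56 and 4^2 − 2·6^2 = -56.
Assume x_i = 4^i − 2·6^i for all 1 ≤ i ≤ j, where j ≥ 2.
Then x_{j+1} = 10x_j − 24x_{j−1} = 10·(4^j − 2·6^j) − 24·(4^{j−1} − 2·6^{j−1}) = (10·4 − 24)4^{j−1} − 2·(10·6 − 24)6^{j−1} = 16·4^{j−1} − 72·6^{j−1} = 4^{j+1} − 2·6^{j+1}.
This completes the inductive step, so x_n = 4^n − 2·6^n for all n ≥ 1.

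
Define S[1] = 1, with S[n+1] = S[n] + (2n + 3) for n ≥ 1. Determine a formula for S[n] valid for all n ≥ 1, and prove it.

Claim: S[n] = n^2 + 2n − 2.

Base case: S[1] = 1, and 1^2 + 2·1 − 2 = 1.
Assume S[j] = j^2 + 2j − 2.
Then S[j+1] = S[j] + (2j + 3) = (j^2 + 2j − 2) + (2j + 3) = j^2 + 4j + 1,
and (j+1)^2 + 2·(j+1) − 2 = j^2 + 4j + 1.
Hence S[n] = n^2 + 2n − 2 for every n ≥ 1, by induction.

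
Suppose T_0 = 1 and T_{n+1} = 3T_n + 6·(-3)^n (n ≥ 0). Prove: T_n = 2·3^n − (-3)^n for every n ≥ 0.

Base case: T_0 = 1, and 2·3^0 − (-3)^0 = 2 − 1 = 1.
Assume T_m = 2·3^m − (-3)^m for some m ≥ 0.
Then T_{m+1} = 3T_m + 6·(-3)^m = 3·(2·3^m − (-3)^m) + 6·(-3)^m = 2·3^{m+1} − 3·(-3)^m + 6·(-3)^m = 2·3^{m+1} + 3·(-3)^m = 2·3^{m+1} − (-3)^{m+1}.
So the formula holds for m+1, and by induction T_n = 2·3^n − (-3)^n for all n ≥ 0.

T_n = 2·3^n − (-3)^n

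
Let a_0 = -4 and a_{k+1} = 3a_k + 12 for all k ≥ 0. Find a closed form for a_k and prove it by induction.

Claim: a_k = 2·3^k − 6.

Base case: a_0 = -4, and 2·3^0 − 6 = 2 − 6 = -4.
Assume a_r = 2·3^r − 6 for some r ≥ 0.
Then a_{r+1} = 3a_r + 12 = 3·(2·3^r − 6) + 12 = 6·3^r − 18 + 12 = 2·3^{r+1} − 6.
So the formula holds for r+1, and by induction a_k = 2·3^k − 6 for all k ≥ 0.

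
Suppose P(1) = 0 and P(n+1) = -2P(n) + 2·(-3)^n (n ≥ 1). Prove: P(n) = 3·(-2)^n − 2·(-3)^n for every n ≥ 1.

Base case: P(1) = 0, and 3·(-2)^1 − 2·(-3)^1 = -6 + 6 = 0.
Assume P(m) = 3·(-2)^m − 2·(-3)^m for some m ≥ 1.
Then P(m+1) = -2P(m) + 2·(-3)^m = -2·(3·(-2)^m − 2·(-3)^m) + 2·(-3)^m = 3·(-2)^{m+1} + 4·(-3)^m + 2·(-3)^m = 3·(-2)^{m+1} + 6·(-3)^m = 3·(-2)^{m+1} − 2·(-3)^{m+1}.
By induction, P(n) = 3·(-2)^n − 2·(-3)^n for all n ≥ 1.

P(n) = 3·(-2)^n − 2·(-3)^n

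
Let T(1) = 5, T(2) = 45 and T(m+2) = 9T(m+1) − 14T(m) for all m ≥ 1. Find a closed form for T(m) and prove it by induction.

Claim: T(m) = 7^m − 2^m.

Base cases: T(1) = 5 and 7^1 − 2^1 = 5; T(2) = 45 and 7^2 − 2^2 = 45.
Assume T(j) = 7^j − 2^j for all 1 ≤ j ≤ r, where r ≥ 2.
Then T(r+1) = 9T(r) − 14T(r−1) = 9·(7^r − 2^r) − 14·(7^{r−1} − 2^{r−1}) = (9·7 − 14)7^{r−1} − (9·2 − 14)2^{r−1} = 49·7^{r−1} − 4·2^{r−1} = 7^{r+1} − 2^{r+1}.
Hence T(m) = 7^m − 2^m for every m ≥ 1, by strong induction.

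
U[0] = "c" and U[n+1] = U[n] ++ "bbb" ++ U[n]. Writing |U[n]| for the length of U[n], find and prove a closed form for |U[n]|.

Claim: |U[n]| = 2^{n+2} − 3.

Base case: |U[0]| = 1, and 2^{0+2} − 3 = 1.
Assume |U[r]| = 2^{r+2} − 3.
Then |U[r+1]| = |U[r]| + 3 + |U[r]| = 2|U[r]| + 3 = 2(2^{r+2} − 3) + 3 = 2^{r+3} − 6 + 3 = 2^{r+3} − 3.
This completes the inductive step, so |U[n]| = 2^{n+2} − 3 for all n ≥ 0.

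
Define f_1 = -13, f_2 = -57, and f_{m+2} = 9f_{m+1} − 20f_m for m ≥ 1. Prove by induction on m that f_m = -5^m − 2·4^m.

Base cases: f_1 = -13 and -5^1 − 2·4^1 = -13; f_2 = -57 and -5^2 − 2·4^2 = -57.
Assume f_i = -5^i − 2·4^i for all 1 ≤ i ≤ j, where j ≥ 2.
Then f_{j+1} = 9f_j − 20f_{j−1} = 9·(-5^j − 2·4^j) − 20·(-5^{j−1} − 2·4^{j−1}) = -(9·5 − 20)5^{j−1} − 2·(9·4 − 20)4^{j−1} = -25·5^{j−1} − 32·4^{j−1} = -5^{j+1} − 2·4^{j+1}.
So the formula holds for j+1, and by strong induction f_m = -5^m − 2·4^m for all m ≥ 1.

f_m = -5^m − 2·4^m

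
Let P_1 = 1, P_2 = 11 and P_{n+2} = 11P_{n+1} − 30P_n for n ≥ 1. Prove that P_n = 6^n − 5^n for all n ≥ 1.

Base cases: P_1 = 1 and 6^1 − 5^1 = 1; P_2 = 11 and 6^2 − 5^2 = 11.
Assume P_j = 6^j − 5^j for all 1 ≤ j ≤ r, where r ≥ 2.
Then P_{r+1} = 11P_r − 30P_{r−1} = 11·(6^r − 5^r) − 30·(6^{r−1} − 5^{r−1}) = (11·6 − 30)6^{r−1} − (11·5 − 30)5^{r−1} = 36·6^{r−1} − 25·5^{r−1} = 6^{r+1} − 5^{r+1}.
By strong induction, P_n = 6^n − 5^n for all n ≥ 1.

P_n = 6^n − 5^n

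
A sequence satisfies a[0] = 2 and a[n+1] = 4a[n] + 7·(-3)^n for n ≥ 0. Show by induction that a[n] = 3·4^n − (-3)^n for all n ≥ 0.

Base case: a[0] = 2, and 3·4^0 − (-3)^0 = 3 − 1 = 2.
Assume a[j] = 3·4^j − (-3)^j for some j ≥ 0.
Then a[j+1] = 4a[j] + 7·(-3)^j = 4·(3·4^j − (-3)^j) + 7·(-3)^j = 3·4^{j+1} − 4·(-3)^j + 7·(-3)^j = 3·4^{j+1} + 3·(-3)^j = 3·4^{j+1} − (-3)^{j+1}.
Hence a[n] = 3·4^n − (-3)^n for every n ≥ 0, by induction.

a[n] = 3·4^n − (-3)^n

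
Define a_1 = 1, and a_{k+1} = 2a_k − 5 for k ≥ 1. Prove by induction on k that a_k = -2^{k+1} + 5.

Base case: a_1 = 1, and -2^{1+1} + 5 = -4 + 5 = 1.
Assume a_r = -2^{r+1} + 5 for some r ≥ 1.
Then a_{r+1} = 2a_r − 5 = 2·(-2^{r+1} + 5) − 5 = -2^{r+2} + 10 − 5 = -2^{r+2} + 5.
So the formula holds for r+1, and by induction a_k = -2^{k+1} + 5 for all k ≥ 1.

a_k = -2^{k+1} + 5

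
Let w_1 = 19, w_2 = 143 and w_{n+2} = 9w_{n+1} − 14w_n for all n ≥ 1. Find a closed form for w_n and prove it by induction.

Claim: w_n = 3·7^n − 2^n.

Base cases: w_1 = 19 and 3·7^1 − 2^1 = 19; w_2 = 143 and 3·7^2 − 2^2 = 143.
Assume w_j = 3·7^j − 2^j for all 1 ≤ j ≤ r, where r ≥ 2.
Then w_{r+1} = 9w_r − 14w_{r−1} = 9·(3·7^r − 2^r) − 14·(3·7^{r−1} − 2^{r−1}) = 3·(9·7 − 14)7^{r−1} − (9·2 − 14)2^{r−1} = 147·7^{r−1} − 4·2^{r−1} = 3·7^{r+1} − 2^{r+1}.
By strong induction, w_n = 3·7^n − 2^n for all n ≥ 1.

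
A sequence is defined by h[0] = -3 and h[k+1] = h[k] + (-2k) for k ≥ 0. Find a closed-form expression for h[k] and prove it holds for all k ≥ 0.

Claim: h[k] = -k^2 + k − 3.

Base case: h[0] = -3, and -0^2 + 0 − 3 = -3.
Assume h[j] = -j^2 + j − 3.
Then h[j+1] = h[j] + (-2j) = (-j^2 + j − 3) + (-2j) = -j^2 − j − 3,
and -(j+1)^2 + (j+1) − 3 = -j^2 − j − 3.
This completes the inductive step, so h[k] = -k^2 + k − 3 for all k ≥ 0.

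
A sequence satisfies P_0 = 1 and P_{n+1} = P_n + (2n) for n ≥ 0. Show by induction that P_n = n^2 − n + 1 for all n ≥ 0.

Base case: P_0 = 1, and 0^2 − 0 + 1 = 1.
Assume P_m = m^2 − m + 1.
Then P_{m+1} = P_m + (2m) = (m^2 − m + 1) + (2m) = m^2 + m + 1,
and (m+1)^2 − (m+1) + 1 = m^2 + m + 1.
This completes the inductive step, so P_n = n^2 − n + 1 for all n ≥ 0.

P_n = n^2 − n + 1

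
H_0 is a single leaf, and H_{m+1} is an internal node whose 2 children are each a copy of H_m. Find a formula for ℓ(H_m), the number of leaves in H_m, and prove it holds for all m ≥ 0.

Claim: ℓ(H_m) = 2^m.

Base case: ℓ(H_0) = 1, and 2^0 = 1.
Assume ℓ(H_k) = 2^k.
Then ℓ(H_{k+1}) = 2·ℓ(H_k) = 2·2^k = 2^{k+1}.
So the formula holds for k+1, and by induction ℓ(H_m) = 2^m for all m ≥ 0.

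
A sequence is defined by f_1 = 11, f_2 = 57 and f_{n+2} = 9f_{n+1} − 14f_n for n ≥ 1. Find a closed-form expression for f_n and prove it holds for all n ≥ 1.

Claim: f_n = 7^n + 2·2^n.

Base cases: f_1 = 11 and 7^1 + 2·2^1 = 11; f_2 = 57 and 7^2 + 2·2^2 = 57.
Assume f_j = 7^j + 2·2^j for all 1 ≤ j ≤ m, where m ≥ 2.
Then f_{m+1} = 9f_m − 14f_{m−1} = 9·(7^m + 2·2^m) − 14·(7^{m−1} + 2·2^{m−1}) = (9·7 − 14)7^{m−1} + 2·(9·2 − 14)2^{m−1} = 49·7^{m−1} + 8·2^{m−1} = 7^{m+1} + 2·2^{m+1}.
By strong induction, f_n = 7^n + 2·2^n for all n ≥ 1.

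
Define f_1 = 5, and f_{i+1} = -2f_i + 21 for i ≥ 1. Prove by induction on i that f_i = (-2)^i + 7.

Base case: f_1 = 5, and (-2)^1 + 7 = -2 + 7 = 5.
Assume f_j = (-2)^j + 7 for some j ≥ 1.
Then f_{j+1} = -2f_j + 21 = -2·((-2)^j + 7) + 21 = -2·(-2)^j − 14 + 21 = (-2)^{j+1} + 7.
Hence f_i = (-2)^i + 7 for every i ≥ 1, by induction.

f_i = (-2)^i + 7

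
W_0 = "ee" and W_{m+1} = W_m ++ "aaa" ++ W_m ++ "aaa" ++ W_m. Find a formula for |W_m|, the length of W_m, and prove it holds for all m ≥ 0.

Claim: |W_m| = 5·3^m − 3.

Base case: |W_0| = 2, and 5·3^0 − 3 = 2.
Assume |W_j| = 5·3^j − 3.
Then |W_{j+1}| = 3|W_j| + 6 = 3(5·3^j − 3) + 6 = 5·3^{j+1} − 9 + 6 = 5·3^{j+1} − 3.
So the formula holds for j+1, and by induction |W_m| = 5·3^m − 3 for all m ≥ 0.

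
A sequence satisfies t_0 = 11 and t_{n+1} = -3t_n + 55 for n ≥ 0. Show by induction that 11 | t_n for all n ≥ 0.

Base case: t_0 = 11 = 11·1, so 11 | t_0.
Assume 11 | t_k, so t_k = 11s for some integer s.
Then t_{k+1} = -3t_k + 55 = -3·(11s) + 55 = 11(-3s + 5), so 11 | t_{k+1}.
By induction, 11 | t_n for all n ≥ 0.

11 | t_n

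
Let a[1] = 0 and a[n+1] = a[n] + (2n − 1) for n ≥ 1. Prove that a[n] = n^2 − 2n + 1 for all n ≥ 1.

Base case: a[1] = 0, and 1^2 − 2·1 + 1 = 0.
Assume a[j] = j^2 − 2j + 1.
Then a[j+1] = a[j] + (2j − 1) = (j^2 − 2j + 1) + (2j − 1) = j^2,
and (j+1)^2 − 2·(j+1) + 1 = j^2.
This completes the inductive step, so a[n] = n^2 − 2n + 1 for all n ≥ 1.

a[n] = n^2 − 2n + 1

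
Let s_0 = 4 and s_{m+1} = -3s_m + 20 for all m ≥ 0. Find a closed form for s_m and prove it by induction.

Claim: s_m = -(-3)^m + 5.

Base case: s_0 = 4, and -(-3)^0 + 5 = -1 + 5 = 4.
Assume s_j = -(-3)^j + 5 for some j ≥ 0.
Then s_{j+1} = -3s_j + 20 = -3·(-(-3)^j + 5) + 20 = 3·(-3)^j − 15 + 20 = -(-3)^{j+1} + 5.
So the formula holds for j+1, and by induction s_m = -(-3)^m + 5 for all m ≥ 0.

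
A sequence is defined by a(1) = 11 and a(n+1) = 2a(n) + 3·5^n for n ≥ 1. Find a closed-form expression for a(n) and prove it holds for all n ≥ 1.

Claim: a(n) = 3·2^n + 5^n.

Base case: a(1) = 11, and 3·2^1 + 5^1 = 6 + 5 = 11.
Assume a(r) = 3·2^r + 5^r for some r ≥ 1.
Then a(r+1) = 2a(r) + 3·5^r = 2·(3·2^r + 5^r) + 3·5^r = 3·2^{r+1} + 2·5^r + 3·5^r = 3·2^{r+1} + 5·5^r = 3·2^{r+1} + 5^{r+1}.
So the formula holds for r+1, and by induction a(n) = 3·2^n + 5^n for all n ≥ 1.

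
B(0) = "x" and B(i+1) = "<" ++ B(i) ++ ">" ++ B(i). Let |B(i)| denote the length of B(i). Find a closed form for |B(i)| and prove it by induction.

Claim: |B(i)| = 3·2^i − 2.

Base case: |B(0)| = 1, and 3·2^0 − 2 = 1.
Assume |B(m)| = 3·2^m − 2.
Then |B(m+1)| = 1 + |B(m)| + 1 + |B(m)| = 2|B(m)| + 2 = 2(3·2^m − 2) + 2 = 3·2^{m+1} − 4 + 2 = 3·2^{m+1} − 2.
Hence |B(i)| = 3·2^i − 2 for every i ≥ 0, by induction.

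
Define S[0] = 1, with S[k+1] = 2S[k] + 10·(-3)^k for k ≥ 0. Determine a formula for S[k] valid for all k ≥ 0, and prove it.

Claim: S[k] = 3·2^k − 2·(-3)^k.

Base case: S[0] = 1, and 3·2^0 − 2·(-3)^0 = 3 − 2 = 1.
Assume S[j] = 3·2^j − 2·(-3)^j for some j ≥ 0.
Then S[j+1] = 2S[j] + 10·(-3)^j = 2·(3·2^j − 2·(-3)^j) + 10·(-3)^j = 3·2^{j+1} − 4·(-3)^j + 10·(-3)^j = 3·2^{j+1} + 6·(-3)^j = 3·2^{j+1} − 2·(-3)^{j+1}.
Hence S[k] = 3·2^k − 2·(-3)^k for every k ≥ 0, by induction.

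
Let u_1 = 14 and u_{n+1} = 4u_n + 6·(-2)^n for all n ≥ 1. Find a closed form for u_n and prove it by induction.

Claim: u_n = 3·4^n − (-2)^n.

Base case: u_1 = 14, and 3·4^1 − (-2)^1 = 12 + 2 = 14.
Assume u_r = 3·4^r − (-2)^r for some r ≥ 1.
Then u_{r+1} = 4u_r + 6·(-2)^r = 4·(3·4^r − (-2)^r) + 6·(-2)^r = 3·4^{r+1} − 4·(-2)^r + 6·(-2)^r = 3·4^{r+1} + 2·(-2)^r = 3·4^{r+1} − (-2)^{r+1}.
So the formula holds for r+1, and by induction u_n = 3·4^n − (-2)^n for all n ≥ 1.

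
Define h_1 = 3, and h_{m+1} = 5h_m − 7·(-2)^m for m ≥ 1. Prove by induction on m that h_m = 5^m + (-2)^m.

Base case: h_1 = 3, and 5^1 + (-2)^1 = 5 − 2 = 3.
Assume h_j = 5^j + (-2)^j for some j ≥ 1.
Then h_{j+1} = 5h_j − 7·(-2)^j = 5·(5^j + (-2)^j) − 7·(-2)^j = 5^{j+1} + 5·(-2)^j − 7·(-2)^j = 5^{j+1} − 2·(-2)^j = 5^{j+1} + (-2)^{j+1}.
By induction, h_m = 5^m + (-2)^m for all m ≥ 1.

h_m = 5^m + (-2)^m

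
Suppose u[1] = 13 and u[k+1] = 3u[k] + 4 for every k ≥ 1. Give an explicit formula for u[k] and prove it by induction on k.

Claim: u[k] = 5·3^k − 2.

Base case: u[1] = 13, and 5·3^1 − 2 = 15 − 2 = 13.
Assume u[m] = 5·3^m − 2 for some m ≥ 1.
Then u[m+1] = 3u[m] + 4 = 3·(5·3^m − 2) + 4 = 15·3^m − 6 + 4 = 5·3^{m+1} − 2.
So the formula holds for m+1, and by induction u[k] = 5·3^k − 2 for all k ≥ 1.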